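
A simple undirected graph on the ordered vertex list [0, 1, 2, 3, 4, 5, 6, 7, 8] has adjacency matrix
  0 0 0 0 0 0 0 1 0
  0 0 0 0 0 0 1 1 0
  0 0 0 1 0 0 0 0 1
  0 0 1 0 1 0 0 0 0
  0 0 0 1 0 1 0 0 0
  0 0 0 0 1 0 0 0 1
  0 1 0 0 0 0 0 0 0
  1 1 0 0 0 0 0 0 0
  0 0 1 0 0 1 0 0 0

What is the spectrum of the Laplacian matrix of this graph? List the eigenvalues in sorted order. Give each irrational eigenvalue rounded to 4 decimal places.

[0, 0, 0.5858, 1.3820, 1.3820, 2, 3.4142, 3.6180, 3.6180]

With the vertex order [0, 1, 2, 3, 4, 5, 6, 7, 8], the degrees are [1, 2, 2, 2, 2, 2, 1, 2, 2], giving D = diag(1, 2, 2, 2, 2, 2, 1, 2, 2) and L = D - A. Diagonalising L (or applying a numerical eigensolver to the 9x9 matrix) gives the spectrum above. The 2 zero eigenvalues correspond to the 2 connected components.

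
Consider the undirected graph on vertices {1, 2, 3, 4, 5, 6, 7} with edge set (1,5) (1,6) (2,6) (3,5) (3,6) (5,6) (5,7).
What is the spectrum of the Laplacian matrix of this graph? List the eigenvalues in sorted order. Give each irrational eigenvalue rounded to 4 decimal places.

Reading degrees in the order [1, 2, 3, 4, 5, 6, 7] gives [2, 1, 2, 0, 4, 4, 1]; set D = diag(2, 1, 2, 0, 4, 4, 1) and form L = D - A. Diagonalising L (or applying a numerical eigensolver to the 7x7 matrix) gives the spectrum above. The 2 zero eigenvalues correspond to the 2 connected components. The eigenvalues sum to 14, which equals trace(L) = 2|E|.

[0, 0, 0.7639, 1.2679, 2, 4.7321, 5.2361]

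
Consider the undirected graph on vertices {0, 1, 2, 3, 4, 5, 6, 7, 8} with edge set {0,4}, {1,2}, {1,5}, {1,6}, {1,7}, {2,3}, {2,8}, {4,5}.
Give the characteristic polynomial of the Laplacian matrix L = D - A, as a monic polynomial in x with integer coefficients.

x^9 - 16x^8 + 101x^7 - 326x^6 + 584x^5 - 592x^4 + 329x^3 - 90x^2 + 9x

With the vertex order [0, 1, 2, 3, 4, 5, 6, 7, 8], the degrees are [1, 4, 3, 1, 2, 2, 1, 1, 1], giving D = diag(1, 4, 3, 1, 2, 2, 1, 1, 1) and L = D - A. Computing det(xI - L) by cofactor expansion (or equivalently via sum-over-permutations) gives x^9 - 16x^8 + 101x^7 - 326x^6 + 584x^5 - 592x^4 + 329x^3 - 90x^2 + 9x. Since p(0) = det(-L) = 0, x divides p(x). By the matrix-tree theorem the graph has (1/9) * product of the nonzero eigenvalues = 1 spanning tree.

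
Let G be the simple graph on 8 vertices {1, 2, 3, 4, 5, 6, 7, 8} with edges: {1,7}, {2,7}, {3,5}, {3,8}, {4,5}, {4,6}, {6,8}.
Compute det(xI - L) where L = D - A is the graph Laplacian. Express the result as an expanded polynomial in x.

Reading degrees in the order [1, 2, 3, 4, 5, 6, 7, 8] gives [1, 1, 2, 2, 2, 2, 2, 2]; set D = diag(1, 1, 2, 2, 2, 2, 2, 2) and form L = D - A. Computing det(xI - L) by cofactor expansion (or equivalently via sum-over-permutations) gives x^8 - 14x^7 + 78x^6 - 220x^5 + 330x^4 - 250x^3 + 75x^2. The coefficient of x^7 equals -trace(L) = -14, matching the sum of degrees. The eigenvalues sum to 14, which equals trace(L) = 2|E|. The largest eigenvalue, 3.6180, is at most the vertex count 8.

x^8 - 14x^7 + 78x^6 - 220x^5 + 330x^4 - 250x^3 + 75x^2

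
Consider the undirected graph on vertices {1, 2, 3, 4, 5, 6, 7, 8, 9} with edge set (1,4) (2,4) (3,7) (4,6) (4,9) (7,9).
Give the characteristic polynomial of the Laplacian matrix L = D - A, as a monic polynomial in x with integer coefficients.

x^9 - 12x^8 + 52x^7 - 104x^6 + 102x^5 - 46x^4 + 7x^3

With the vertex order [1, 2, 3, 4, 5, 6, 7, 8, 9], the degrees are [1, 1, 1, 4, 0, 1, 2, 0, 2], giving D = diag(1, 1, 1, 4, 0, 1, 2, 0, 2) and L = D - A. Computing det(xI - L) by cofactor expansion (or equivalently via sum-over-permutations) gives x^9 - 12x^8 + 52x^7 - 104x^6 + 102x^5 - 46x^4 + 7x^3. The constant term is 0 because L is singular (the all-ones vector lies in its kernel). The eigenvalues sum to 12, which equals trace(L) = 2|E|.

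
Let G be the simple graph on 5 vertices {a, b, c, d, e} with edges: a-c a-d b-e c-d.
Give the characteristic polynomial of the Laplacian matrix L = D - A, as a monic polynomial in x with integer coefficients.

x^5 - 8x^4 + 21x^3 - 18x^2

Reading degrees in the order [a, b, c, d, e] gives [2, 1, 2, 2, 1]; set D = diag(2, 1, 2, 2, 1) and form L = D - A. Computing det(xI - L) by cofactor expansion (or equivalently via sum-over-permutations) gives x^5 - 8x^4 + 21x^3 - 18x^2. Since p(0) = det(-L) = 0, x divides p(x). The largest eigenvalue, 3, is at most the vertex count 5. The eigenvalues sum to 8, which equals trace(L) = 2|E|.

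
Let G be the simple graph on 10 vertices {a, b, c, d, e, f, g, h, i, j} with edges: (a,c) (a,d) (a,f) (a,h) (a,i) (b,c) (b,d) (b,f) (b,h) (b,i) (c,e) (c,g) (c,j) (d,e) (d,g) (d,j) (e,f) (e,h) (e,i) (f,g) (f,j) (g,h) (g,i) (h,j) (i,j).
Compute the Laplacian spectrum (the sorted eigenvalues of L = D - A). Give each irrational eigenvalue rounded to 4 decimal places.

Each diagonal entry of L is the vertex degree and each off-diagonal entry is -1 where an edge is present, 0 otherwise; in the order [a, b, c, d, e, f, g, h, i, j] the diagonal is [5, 5, 5, 5, 5, 5, 5, 5, 5, 5]. The multiplicity of 0 as a Laplacian eigenvalue equals the number of connected components. There is one zero in the spectrum, matching the 1 component. The largest eigenvalue, 10, is at most the vertex count 10.

[0, 5, 5, 5, 5, 5, 5, 5, 5, 10]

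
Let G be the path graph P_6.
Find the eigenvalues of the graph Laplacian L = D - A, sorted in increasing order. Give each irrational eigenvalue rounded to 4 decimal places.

[0, 0.2679, 1, 2, 3, 3.7321]

The graph has 6 vertices and degree multiset [2, 2, 2, 2, 1, 1]; D is the diagonal matrix of degrees and L = D - A. L is symmetric positive semidefinite, so every eigenvalue is real and nonnegative. The single zero eigenvalue shows the graph is connected.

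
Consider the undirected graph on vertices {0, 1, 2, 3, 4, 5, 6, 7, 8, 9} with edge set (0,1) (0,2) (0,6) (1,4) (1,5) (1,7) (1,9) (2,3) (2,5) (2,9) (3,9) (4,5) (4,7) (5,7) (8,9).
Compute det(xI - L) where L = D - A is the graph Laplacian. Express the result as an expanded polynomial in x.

Each diagonal entry of L is the vertex degree and each off-diagonal entry is -1 where an edge is present, 0 otherwise; in the order [0, 1, 2, 3, 4, 5, 6, 7, 8, 9] the diagonal is [3, 5, 4, 2, 3, 4, 1, 3, 1, 4]. L has integer entries, so p(x) = det(xI - L) has integer coefficients. Expanding the determinant yields x^10 - 30x^9 + 382x^8 - 2692x^7 + 11468x^6 - 30266x^5 + 48749x^4 - 45456x^3 + 22036x^2 - 4240x. The constant term is 0 because L is singular (the all-ones vector lies in its kernel).

x^10 - 30x^9 + 382x^8 - 2692x^7 + 11468x^6 - 30266x^5 + 48749x^4 - 45456x^3 + 22036x^2 - 4240x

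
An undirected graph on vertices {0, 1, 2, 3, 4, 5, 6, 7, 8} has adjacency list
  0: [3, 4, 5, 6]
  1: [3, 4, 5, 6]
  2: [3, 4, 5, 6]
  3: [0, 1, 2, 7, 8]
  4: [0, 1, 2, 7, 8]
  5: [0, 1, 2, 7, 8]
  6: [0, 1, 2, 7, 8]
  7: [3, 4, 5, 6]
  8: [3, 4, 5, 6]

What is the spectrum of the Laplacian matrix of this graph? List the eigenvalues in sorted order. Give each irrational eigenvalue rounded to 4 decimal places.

With the vertex order [0, 1, 2, 3, 4, 5, 6, 7, 8], the degrees are [4, 4, 4, 5, 5, 5, 5, 4, 4], giving D = diag(4, 4, 4, 5, 5, 5, 5, 4, 4) and L = D - A. The multiplicity of 0 as a Laplacian eigenvalue equals the number of connected components. The single zero eigenvalue shows the graph is connected. The largest eigenvalue, 9, is at most the vertex count 9.

[0, 4, 4, 4, 4, 5, 5, 5, 9]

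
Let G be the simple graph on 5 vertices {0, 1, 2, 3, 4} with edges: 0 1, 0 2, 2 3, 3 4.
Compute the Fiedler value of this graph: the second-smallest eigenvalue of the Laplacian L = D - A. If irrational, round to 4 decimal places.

With the vertex order [0, 1, 2, 3, 4], the degrees are [2, 1, 2, 2, 1], giving D = diag(2, 1, 2, 2, 1) and L = D - A. The smallest Laplacian eigenvalue is always 0. The next one, lambda_2 = 0.3820, measures how hard the graph is to disconnect: larger values mean better connectivity. There is one zero in the spectrum, matching the 1 component.

0.3820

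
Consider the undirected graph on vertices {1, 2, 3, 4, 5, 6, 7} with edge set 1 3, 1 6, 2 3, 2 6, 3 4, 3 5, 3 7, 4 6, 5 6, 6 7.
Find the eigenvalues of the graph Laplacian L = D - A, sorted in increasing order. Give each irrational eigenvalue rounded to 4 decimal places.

Reading degrees in the order [1, 2, 3, 4, 5, 6, 7] gives [2, 2, 5, 2, 2, 5, 2]; set D = diag(2, 2, 5, 2, 2, 5, 2) and form L = D - A. The multiplicity of 0 as a Laplacian eigenvalue equals the number of connected components. The largest eigenvalue, 7, is at most the vertex count 7.

[0, 2, 2, 2, 2, 5, 7]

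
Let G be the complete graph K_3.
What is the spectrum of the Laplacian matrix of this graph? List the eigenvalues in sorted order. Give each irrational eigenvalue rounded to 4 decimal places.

The graph has 3 vertices and degree multiset [2, 2, 2]; D is the diagonal matrix of degrees and L = D - A. L is symmetric positive semidefinite, so every eigenvalue is real and nonnegative. The single zero eigenvalue shows the graph is connected. There is one zero in the spectrum, matching the 1 component.

[0, 3, 3]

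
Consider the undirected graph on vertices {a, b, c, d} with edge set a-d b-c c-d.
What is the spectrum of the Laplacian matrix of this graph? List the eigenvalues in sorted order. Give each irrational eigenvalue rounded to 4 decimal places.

Reading degrees in the order [a, b, c, d] gives [1, 1, 2, 2]; set D = diag(1, 1, 2, 2) and form L = D - A. L is symmetric positive semidefinite, so every eigenvalue is real and nonnegative. The single zero eigenvalue shows the graph is connected. The largest eigenvalue, 3.4142, is at most the vertex count 4.

[0, 0.5858, 2, 3.4142]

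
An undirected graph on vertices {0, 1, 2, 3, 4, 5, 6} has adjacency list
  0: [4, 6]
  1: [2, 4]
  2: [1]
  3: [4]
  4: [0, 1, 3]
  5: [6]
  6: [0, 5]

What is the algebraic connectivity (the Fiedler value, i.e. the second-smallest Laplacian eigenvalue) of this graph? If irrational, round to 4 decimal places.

With the vertex order [0, 1, 2, 3, 4, 5, 6], the degrees are [2, 2, 1, 1, 3, 1, 2], giving D = diag(2, 2, 1, 1, 3, 1, 2) and L = D - A. The sorted Laplacian eigenvalues are [0, 0.2603, 0.6262, 1.4055, 2.2742, 3.0996, 4.3342]; the algebraic connectivity is the second entry, 0.2603.

0.2603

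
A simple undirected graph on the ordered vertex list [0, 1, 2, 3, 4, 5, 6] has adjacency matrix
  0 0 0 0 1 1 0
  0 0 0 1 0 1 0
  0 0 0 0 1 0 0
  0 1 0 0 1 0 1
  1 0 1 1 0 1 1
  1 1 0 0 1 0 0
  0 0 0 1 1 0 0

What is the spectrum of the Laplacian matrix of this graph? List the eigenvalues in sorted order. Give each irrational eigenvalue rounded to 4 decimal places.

[0, 0.9217, 1.3820, 1.7909, 3.6180, 4.1368, 6.1507]

With the vertex order [0, 1, 2, 3, 4, 5, 6], the degrees are [2, 2, 1, 3, 5, 3, 2], giving D = diag(2, 2, 1, 3, 5, 3, 2) and L = D - A. Diagonalising L (or applying a numerical eigensolver to the 7x7 matrix) gives the spectrum above. The single zero eigenvalue shows the graph is connected.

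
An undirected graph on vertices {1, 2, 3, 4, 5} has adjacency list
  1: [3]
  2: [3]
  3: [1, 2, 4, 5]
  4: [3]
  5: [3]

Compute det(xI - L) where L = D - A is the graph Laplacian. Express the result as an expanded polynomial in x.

Each diagonal entry of L is the vertex degree and each off-diagonal entry is -1 where an edge is present, 0 otherwise; in the order [1, 2, 3, 4, 5] the diagonal is [1, 1, 4, 1, 1]. Computing det(xI - L) by cofactor expansion (or equivalently via sum-over-permutations) gives x^5 - 8x^4 + 18x^3 - 16x^2 + 5x. The constant term is 0 because L is singular (the all-ones vector lies in its kernel). The eigenvalues sum to 8, which equals trace(L) = 2|E|.

x^5 - 8x^4 + 18x^3 - 16x^2 + 5x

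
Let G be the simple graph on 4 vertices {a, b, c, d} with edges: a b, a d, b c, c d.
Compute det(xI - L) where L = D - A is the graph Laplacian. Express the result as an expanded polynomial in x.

With the vertex order [a, b, c, d], the degrees are [2, 2, 2, 2], giving D = diag(2, 2, 2, 2) and L = D - A. The eigenvalues of L are [0, 2, 2, 4]; the characteristic polynomial is the product of (x - lambda_i), which multiplies out to x^4 - 8x^3 + 20x^2 - 16x. Since p(0) = det(-L) = 0, x divides p(x). By the matrix-tree theorem the graph has (1/4) * product of the nonzero eigenvalues = 4 spanning trees.

x^4 - 8x^3 + 20x^2 - 16x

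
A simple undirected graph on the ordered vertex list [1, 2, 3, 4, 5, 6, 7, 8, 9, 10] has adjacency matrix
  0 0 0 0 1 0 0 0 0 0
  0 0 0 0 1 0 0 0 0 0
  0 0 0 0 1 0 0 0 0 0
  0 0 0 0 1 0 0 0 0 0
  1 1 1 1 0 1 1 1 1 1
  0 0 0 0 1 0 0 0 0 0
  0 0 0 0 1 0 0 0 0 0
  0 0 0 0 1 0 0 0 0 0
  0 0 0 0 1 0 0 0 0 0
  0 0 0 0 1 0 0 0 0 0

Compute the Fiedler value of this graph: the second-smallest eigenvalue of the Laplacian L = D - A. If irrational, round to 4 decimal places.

Each diagonal entry of L is the vertex degree and each off-diagonal entry is -1 where an edge is present, 0 otherwise; in the order [1, 2, 3, 4, 5, 6, 7, 8, 9, 10] the diagonal is [1, 1, 1, 1, 9, 1, 1, 1, 1, 1]. The sorted Laplacian eigenvalues are [0, 1, 1, 1, 1, 1, 1, 1, 1, 10]; the algebraic connectivity is the second entry, 1. There is one zero in the spectrum, matching the 1 component. The eigenvalues sum to 18, which equals trace(L) = 2|E|.

1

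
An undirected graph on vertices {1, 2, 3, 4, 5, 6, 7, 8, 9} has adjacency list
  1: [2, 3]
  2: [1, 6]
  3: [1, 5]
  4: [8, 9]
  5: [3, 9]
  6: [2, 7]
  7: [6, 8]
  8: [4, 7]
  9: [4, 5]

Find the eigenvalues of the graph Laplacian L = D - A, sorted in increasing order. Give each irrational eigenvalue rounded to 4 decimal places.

Reading degrees in the order [1, 2, 3, 4, 5, 6, 7, 8, 9] gives [2, 2, 2, 2, 2, 2, 2, 2, 2]; set D = diag(2, 2, 2, 2, 2, 2, 2, 2, 2) and form L = D - A. Diagonalising L (or applying a numerical eigensolver to the 9x9 matrix) gives the spectrum above.

[0, 0.4679, 0.4679, 1.6527, 1.6527, 3, 3, 3.8794, 3.8794]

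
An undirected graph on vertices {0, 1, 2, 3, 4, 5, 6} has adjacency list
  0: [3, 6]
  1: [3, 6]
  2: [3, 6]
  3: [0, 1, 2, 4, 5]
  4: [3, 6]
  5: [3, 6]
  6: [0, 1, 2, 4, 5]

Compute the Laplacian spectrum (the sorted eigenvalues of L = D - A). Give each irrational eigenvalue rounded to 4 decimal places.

[0, 2, 2, 2, 2, 5, 7]

Reading degrees in the order [0, 1, 2, 3, 4, 5, 6] gives [2, 2, 2, 5, 2, 2, 5]; set D = diag(2, 2, 2, 5, 2, 2, 5) and form L = D - A. Since every row of L sums to 0, the all-ones vector is in the kernel and 0 is an eigenvalue. By the matrix-tree theorem the graph has (1/7) * product of the nonzero eigenvalues = 80 spanning trees. There is one zero in the spectrum, matching the 1 component.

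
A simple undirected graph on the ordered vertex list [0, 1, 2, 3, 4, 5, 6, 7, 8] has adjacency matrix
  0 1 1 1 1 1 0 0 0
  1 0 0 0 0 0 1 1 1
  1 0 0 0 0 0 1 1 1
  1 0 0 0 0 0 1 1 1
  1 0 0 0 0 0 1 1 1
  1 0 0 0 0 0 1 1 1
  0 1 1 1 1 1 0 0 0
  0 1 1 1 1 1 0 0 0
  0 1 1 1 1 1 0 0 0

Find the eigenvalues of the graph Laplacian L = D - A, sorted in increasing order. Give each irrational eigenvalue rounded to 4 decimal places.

[0, 4, 4, 4, 4, 5, 5, 5, 9]

With the vertex order [0, 1, 2, 3, 4, 5, 6, 7, 8], the degrees are [5, 4, 4, 4, 4, 4, 5, 5, 5], giving D = diag(5, 4, 4, 4, 4, 4, 5, 5, 5) and L = D - A. Since every row of L sums to 0, the all-ones vector is in the kernel and 0 is an eigenvalue. The single zero eigenvalue shows the graph is connected. The eigenvalues sum to 40, which equals trace(L) = 2|E|.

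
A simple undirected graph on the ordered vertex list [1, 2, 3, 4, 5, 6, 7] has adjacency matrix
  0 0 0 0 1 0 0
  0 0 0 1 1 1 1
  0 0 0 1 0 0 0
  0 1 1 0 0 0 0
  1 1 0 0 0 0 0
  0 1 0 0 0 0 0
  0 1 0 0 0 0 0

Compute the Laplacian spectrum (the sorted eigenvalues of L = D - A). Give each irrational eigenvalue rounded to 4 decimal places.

[0, 0.3820, 0.6086, 1, 2.2271, 2.6180, 5.1642]

Reading degrees in the order [1, 2, 3, 4, 5, 6, 7] gives [1, 4, 1, 2, 2, 1, 1]; set D = diag(1, 4, 1, 2, 2, 1, 1) and form L = D - A. The multiplicity of 0 as a Laplacian eigenvalue equals the number of connected components. The single zero eigenvalue shows the graph is connected.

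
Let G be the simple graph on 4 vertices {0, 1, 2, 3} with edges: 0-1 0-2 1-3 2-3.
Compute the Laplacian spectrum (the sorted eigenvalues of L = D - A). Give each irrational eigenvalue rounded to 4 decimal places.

Reading degrees in the order [0, 1, 2, 3] gives [2, 2, 2, 2]; set D = diag(2, 2, 2, 2) and form L = D - A. Diagonalising L (or applying a numerical eigensolver to the 4x4 matrix) gives the spectrum above. The single zero eigenvalue shows the graph is connected. By the matrix-tree theorem the graph has (1/4) * product of the nonzero eigenvalues = 4 spanning trees.

[0, 2, 2, 4]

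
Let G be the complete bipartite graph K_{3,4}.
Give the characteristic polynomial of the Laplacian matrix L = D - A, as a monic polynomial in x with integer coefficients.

x^7 - 24x^6 + 234x^5 - 1192x^4 + 3357x^3 - 4968x^2 + 3024x

The graph has 7 vertices and degree multiset [4, 4, 4, 3, 3, 3, 3]; D is the diagonal matrix of degrees and L = D - A. The eigenvalues of L are [0, 3, 3, 3, 4, 4, 7]; the characteristic polynomial is the product of (x - lambda_i), which multiplies out to x^7 - 24x^6 + 234x^5 - 1192x^4 + 3357x^3 - 4968x^2 + 3024x. The coefficient of x^6 equals -trace(L) = -24, matching the sum of degrees. There is one zero in the spectrum, matching the 1 component.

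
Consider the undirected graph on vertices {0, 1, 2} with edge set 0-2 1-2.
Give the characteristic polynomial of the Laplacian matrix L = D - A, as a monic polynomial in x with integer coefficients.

x^3 - 4x^2 + 3x

Reading degrees in the order [0, 1, 2] gives [1, 1, 2]; set D = diag(1, 1, 2) and form L = D - A. L has integer entries, so p(x) = det(xI - L) has integer coefficients. Expanding the determinant yields x^3 - 4x^2 + 3x. The constant term is 0 because L is singular (the all-ones vector lies in its kernel). There is one zero in the spectrum, matching the 1 component.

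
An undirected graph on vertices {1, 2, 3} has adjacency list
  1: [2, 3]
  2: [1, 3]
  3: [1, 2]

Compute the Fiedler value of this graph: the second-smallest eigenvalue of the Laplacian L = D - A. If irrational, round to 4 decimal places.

3

Reading degrees in the order [1, 2, 3] gives [2, 2, 2]; set D = diag(2, 2, 2) and form L = D - A. The smallest Laplacian eigenvalue is always 0. The next one, lambda_2 = 3, measures how hard the graph is to disconnect: larger values mean better connectivity. The largest eigenvalue, 3, is at most the vertex count 3.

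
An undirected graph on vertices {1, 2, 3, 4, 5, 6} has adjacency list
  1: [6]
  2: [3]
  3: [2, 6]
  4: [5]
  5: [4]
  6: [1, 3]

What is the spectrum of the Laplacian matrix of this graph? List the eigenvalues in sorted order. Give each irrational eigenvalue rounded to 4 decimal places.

With the vertex order [1, 2, 3, 4, 5, 6], the degrees are [1, 1, 2, 1, 1, 2], giving D = diag(1, 1, 2, 1, 1, 2) and L = D - A. L is symmetric positive semidefinite, so every eigenvalue is real and nonnegative. The 2 zero eigenvalues correspond to the 2 connected components. The eigenvalues sum to 8, which equals trace(L) = 2|E|. There are 2 zeros in the spectrum, matching the 2 components.

[0, 0, 0.5858, 2, 2, 3.4142]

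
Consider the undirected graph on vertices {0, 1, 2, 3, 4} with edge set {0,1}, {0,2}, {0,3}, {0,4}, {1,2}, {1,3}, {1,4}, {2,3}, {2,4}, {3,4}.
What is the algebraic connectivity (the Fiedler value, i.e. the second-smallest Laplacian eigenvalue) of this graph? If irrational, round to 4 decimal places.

5

Reading degrees in the order [0, 1, 2, 3, 4] gives [4, 4, 4, 4, 4]; set D = diag(4, 4, 4, 4, 4) and form L = D - A. Computing the eigenvalues of L and sorting gives [0, 5, 5, 5, 5]. The Fiedler value lambda_2 = 5 is strictly positive, so the graph is connected. By the matrix-tree theorem the graph has (1/5) * product of the nonzero eigenvalues = 125 spanning trees. The eigenvalues sum to 20, which equals trace(L) = 2|E|.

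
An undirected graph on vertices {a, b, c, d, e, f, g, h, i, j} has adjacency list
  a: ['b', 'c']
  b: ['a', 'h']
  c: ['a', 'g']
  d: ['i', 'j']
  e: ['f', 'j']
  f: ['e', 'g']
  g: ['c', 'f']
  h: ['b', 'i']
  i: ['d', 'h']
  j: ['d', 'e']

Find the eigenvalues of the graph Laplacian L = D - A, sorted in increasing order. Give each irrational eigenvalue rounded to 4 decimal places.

Each diagonal entry of L is the vertex degree and each off-diagonal entry is -1 where an edge is present, 0 otherwise; in the order [a, b, c, d, e, f, g, h, i, j] the diagonal is [2, 2, 2, 2, 2, 2, 2, 2, 2, 2]. The multiplicity of 0 as a Laplacian eigenvalue equals the number of connected components. By the matrix-tree theorem the graph has (1/10) * product of the nonzero eigenvalues = 10 spanning trees. The largest eigenvalue, 4, is at most the vertex count 10.

[0, 0.3820, 0.3820, 1.3820, 1.3820, 2.6180, 2.6180, 3.6180, 3.6180, 4]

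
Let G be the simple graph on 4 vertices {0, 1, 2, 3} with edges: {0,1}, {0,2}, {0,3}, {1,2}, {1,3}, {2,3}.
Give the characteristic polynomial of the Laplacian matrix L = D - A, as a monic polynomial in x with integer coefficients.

x^4 - 12x^3 + 48x^2 - 64x

Each diagonal entry of L is the vertex degree and each off-diagonal entry is -1 where an edge is present, 0 otherwise; in the order [0, 1, 2, 3] the diagonal is [3, 3, 3, 3]. Computing det(xI - L) by cofactor expansion (or equivalently via sum-over-permutations) gives x^4 - 12x^3 + 48x^2 - 64x. Since p(0) = det(-L) = 0, x divides p(x). The largest eigenvalue, 4, is at most the vertex count 4. The eigenvalues sum to 12, which equals trace(L) = 2|E|.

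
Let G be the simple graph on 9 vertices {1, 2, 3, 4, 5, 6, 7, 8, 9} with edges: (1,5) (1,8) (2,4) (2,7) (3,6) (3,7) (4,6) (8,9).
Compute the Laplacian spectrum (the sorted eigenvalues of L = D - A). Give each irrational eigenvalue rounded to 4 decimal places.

[0, 0, 0.5858, 1.3820, 1.3820, 2, 3.4142, 3.6180, 3.6180]

Each diagonal entry of L is the vertex degree and each off-diagonal entry is -1 where an edge is present, 0 otherwise; in the order [1, 2, 3, 4, 5, 6, 7, 8, 9] the diagonal is [2, 2, 2, 2, 1, 2, 2, 2, 1]. Diagonalising L (or applying a numerical eigensolver to the 9x9 matrix) gives the spectrum above. The 2 zero eigenvalues correspond to the 2 connected components.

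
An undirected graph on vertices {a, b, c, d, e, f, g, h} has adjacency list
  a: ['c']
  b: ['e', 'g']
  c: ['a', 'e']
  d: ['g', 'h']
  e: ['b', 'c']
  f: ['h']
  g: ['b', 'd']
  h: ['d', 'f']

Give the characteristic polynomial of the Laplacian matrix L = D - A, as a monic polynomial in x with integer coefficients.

x^8 - 14x^7 + 78x^6 - 220x^5 + 330x^4 - 252x^3 + 84x^2 - 8x

With the vertex order [a, b, c, d, e, f, g, h], the degrees are [1, 2, 2, 2, 2, 1, 2, 2], giving D = diag(1, 2, 2, 2, 2, 1, 2, 2) and L = D - A. Computing det(xI - L) by cofactor expansion (or equivalently via sum-over-permutations) gives x^8 - 14x^7 + 78x^6 - 220x^5 + 330x^4 - 252x^3 + 84x^2 - 8x. Since p(0) = det(-L) = 0, x divides p(x). There is one zero in the spectrum, matching the 1 component.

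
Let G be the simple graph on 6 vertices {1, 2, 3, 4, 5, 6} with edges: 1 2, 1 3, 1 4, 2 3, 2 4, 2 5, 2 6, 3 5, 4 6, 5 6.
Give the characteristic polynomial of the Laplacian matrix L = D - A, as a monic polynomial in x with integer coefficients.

Reading degrees in the order [1, 2, 3, 4, 5, 6] gives [3, 5, 3, 3, 3, 3]; set D = diag(3, 5, 3, 3, 3, 3) and form L = D - A. Computing det(xI - L) by cofactor expansion (or equivalently via sum-over-permutations) gives x^6 - 20x^5 + 155x^4 - 580x^3 + 1045x^2 - 726x. Since p(0) = det(-L) = 0, x divides p(x). The eigenvalues sum to 20, which equals trace(L) = 2|E|.

x^6 - 20x^5 + 155x^4 - 580x^3 + 1045x^2 - 726x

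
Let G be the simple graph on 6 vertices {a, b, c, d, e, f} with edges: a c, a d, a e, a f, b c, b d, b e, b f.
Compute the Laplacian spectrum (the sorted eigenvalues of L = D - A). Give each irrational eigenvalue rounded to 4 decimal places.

Reading degrees in the order [a, b, c, d, e, f] gives [4, 4, 2, 2, 2, 2]; set D = diag(4, 4, 2, 2, 2, 2) and form L = D - A. L is symmetric positive semidefinite, so every eigenvalue is real and nonnegative.

[0, 2, 2, 2, 4, 6]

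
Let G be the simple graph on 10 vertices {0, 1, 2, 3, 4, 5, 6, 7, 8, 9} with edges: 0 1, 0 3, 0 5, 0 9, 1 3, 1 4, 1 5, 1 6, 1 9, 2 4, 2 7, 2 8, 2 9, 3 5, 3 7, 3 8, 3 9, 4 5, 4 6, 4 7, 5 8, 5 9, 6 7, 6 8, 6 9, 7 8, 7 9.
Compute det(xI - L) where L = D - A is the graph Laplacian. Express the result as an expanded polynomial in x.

With the vertex order [0, 1, 2, 3, 4, 5, 6, 7, 8, 9], the degrees are [4, 6, 4, 6, 5, 6, 5, 6, 5, 7], giving D = diag(4, 6, 4, 6, 5, 6, 5, 6, 5, 7) and L = D - A. Computing det(xI - L) by cofactor expansion (or equivalently via sum-over-permutations) gives x^10 - 54x^9 + 1281x^8 - 17512x^7 + 151944x^6 - 867102x^5 + 3251736x^4 - 7718968x^3 + 10510477x^2 - 6243920x. The coefficient of x^9 equals -trace(L) = -54, matching the sum of degrees. There is one zero in the spectrum, matching the 1 component. The eigenvalues sum to 54, which equals trace(L) = 2|E|.

x^10 - 54x^9 + 1281x^8 - 17512x^7 + 151944x^6 - 867102x^5 + 3251736x^4 - 7718968x^3 + 10510477x^2 - 6243920x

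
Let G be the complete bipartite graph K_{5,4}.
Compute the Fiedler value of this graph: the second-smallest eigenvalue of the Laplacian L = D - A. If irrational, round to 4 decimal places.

4

The graph has 9 vertices and degree multiset [5, 5, 5, 5, 4, 4, 4, 4, 4]; D is the diagonal matrix of degrees and L = D - A. Computing the eigenvalues of L and sorting gives [0, 4, 4, 4, 4, 5, 5, 5, 9]. The Fiedler value lambda_2 = 4 is strictly positive, so the graph is connected. There is one zero in the spectrum, matching the 1 component.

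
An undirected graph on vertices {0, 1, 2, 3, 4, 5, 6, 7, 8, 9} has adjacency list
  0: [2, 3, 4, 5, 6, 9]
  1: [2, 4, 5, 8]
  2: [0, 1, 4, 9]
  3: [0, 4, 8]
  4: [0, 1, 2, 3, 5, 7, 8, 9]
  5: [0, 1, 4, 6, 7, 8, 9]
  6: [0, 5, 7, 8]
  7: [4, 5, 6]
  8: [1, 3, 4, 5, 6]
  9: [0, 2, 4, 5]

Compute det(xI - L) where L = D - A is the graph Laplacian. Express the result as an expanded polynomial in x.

x^10 - 48x^9 + 1000x^8 - 11858x^7 + 88134x^6 - 425502x^5 + 1333663x^4 - 2615772x^3 + 2912393x^2 - 1402390x

Each diagonal entry of L is the vertex degree and each off-diagonal entry is -1 where an edge is present, 0 otherwise; in the order [0, 1, 2, 3, 4, 5, 6, 7, 8, 9] the diagonal is [6, 4, 4, 3, 8, 7, 4, 3, 5, 4]. Computing det(xI - L) by cofactor expansion (or equivalently via sum-over-permutations) gives x^10 - 48x^9 + 1000x^8 - 11858x^7 + 88134x^6 - 425502x^5 + 1333663x^4 - 2615772x^3 + 2912393x^2 - 1402390x. The coefficient of x^9 equals -trace(L) = -48, matching the sum of degrees. By the matrix-tree theorem the graph has (1/10) * product of the nonzero eigenvalues = 140239 spanning trees.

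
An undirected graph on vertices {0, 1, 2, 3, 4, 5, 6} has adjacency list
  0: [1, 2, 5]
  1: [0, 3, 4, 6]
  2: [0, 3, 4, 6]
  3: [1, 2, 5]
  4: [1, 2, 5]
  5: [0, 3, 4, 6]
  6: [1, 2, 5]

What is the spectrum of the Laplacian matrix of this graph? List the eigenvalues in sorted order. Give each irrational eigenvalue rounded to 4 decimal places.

[0, 3, 3, 3, 4, 4, 7]

Each diagonal entry of L is the vertex degree and each off-diagonal entry is -1 where an edge is present, 0 otherwise; in the order [0, 1, 2, 3, 4, 5, 6] the diagonal is [3, 4, 4, 3, 3, 4, 3]. Since every row of L sums to 0, the all-ones vector is in the kernel and 0 is an eigenvalue. The single zero eigenvalue shows the graph is connected. There is one zero in the spectrum, matching the 1 component. The largest eigenvalue, 7, is at most the vertex count 7.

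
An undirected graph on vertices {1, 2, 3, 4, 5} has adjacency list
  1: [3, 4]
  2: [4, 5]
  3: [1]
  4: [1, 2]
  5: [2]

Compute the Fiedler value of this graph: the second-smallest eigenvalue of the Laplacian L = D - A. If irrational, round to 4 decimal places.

0.3820

Each diagonal entry of L is the vertex degree and each off-diagonal entry is -1 where an edge is present, 0 otherwise; in the order [1, 2, 3, 4, 5] the diagonal is [2, 2, 1, 2, 1]. The sorted Laplacian eigenvalues are [0, 0.3820, 1.3820, 2.6180, 3.6180]; the algebraic connectivity is the second entry, 0.3820. The eigenvalues sum to 8, which equals trace(L) = 2|E|.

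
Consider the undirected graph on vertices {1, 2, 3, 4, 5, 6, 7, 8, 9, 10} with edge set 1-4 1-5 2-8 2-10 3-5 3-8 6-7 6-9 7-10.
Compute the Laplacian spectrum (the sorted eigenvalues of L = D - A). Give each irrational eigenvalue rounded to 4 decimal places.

With the vertex order [1, 2, 3, 4, 5, 6, 7, 8, 9, 10], the degrees are [2, 2, 2, 1, 2, 2, 2, 2, 1, 2], giving D = diag(2, 2, 2, 1, 2, 2, 2, 2, 1, 2) and L = D - A. Since every row of L sums to 0, the all-ones vector is in the kernel and 0 is an eigenvalue. The single zero eigenvalue shows the graph is connected. The largest eigenvalue, 3.9021, is at most the vertex count 10. By the matrix-tree theorem the graph has (1/10) * product of the nonzero eigenvalues = 1 spanning tree.

[0, 0.0979, 0.3820, 0.8244, 1.3820, 2, 2.6180, 3.1756, 3.6180, 3.9021]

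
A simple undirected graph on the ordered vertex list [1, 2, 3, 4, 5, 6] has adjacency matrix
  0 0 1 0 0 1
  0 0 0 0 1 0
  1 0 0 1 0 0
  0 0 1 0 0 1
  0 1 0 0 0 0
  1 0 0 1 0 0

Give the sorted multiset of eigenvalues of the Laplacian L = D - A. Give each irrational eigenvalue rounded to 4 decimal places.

With the vertex order [1, 2, 3, 4, 5, 6], the degrees are [2, 1, 2, 2, 1, 2], giving D = diag(2, 1, 2, 2, 1, 2) and L = D - A. Diagonalising L (or applying a numerical eigensolver to the 6x6 matrix) gives the spectrum above. The 2 zero eigenvalues correspond to the 2 connected components. The largest eigenvalue, 4, is at most the vertex count 6.

[0, 0, 2, 2, 2, 4]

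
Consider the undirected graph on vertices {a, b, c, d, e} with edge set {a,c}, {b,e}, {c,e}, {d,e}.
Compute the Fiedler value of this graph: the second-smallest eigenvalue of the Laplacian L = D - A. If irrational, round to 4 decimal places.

Reading degrees in the order [a, b, c, d, e] gives [1, 1, 2, 1, 3]; set D = diag(1, 1, 2, 1, 3) and form L = D - A. The sorted Laplacian eigenvalues are [0, 0.5188, 1, 2.3111, 4.1701]; the algebraic connectivity is the second entry, 0.5188. There is one zero in the spectrum, matching the 1 component.

0.5188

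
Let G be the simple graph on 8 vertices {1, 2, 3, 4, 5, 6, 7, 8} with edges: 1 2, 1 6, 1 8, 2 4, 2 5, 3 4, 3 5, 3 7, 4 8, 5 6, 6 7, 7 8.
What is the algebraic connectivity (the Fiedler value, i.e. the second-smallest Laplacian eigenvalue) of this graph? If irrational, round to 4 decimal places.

2

With the vertex order [1, 2, 3, 4, 5, 6, 7, 8], the degrees are [3, 3, 3, 3, 3, 3, 3, 3], giving D = diag(3, 3, 3, 3, 3, 3, 3, 3) and L = D - A. The smallest Laplacian eigenvalue is always 0. The next one, lambda_2 = 2, measures how hard the graph is to disconnect: larger values mean better connectivity. By the matrix-tree theorem the graph has (1/8) * product of the nonzero eigenvalues = 384 spanning trees.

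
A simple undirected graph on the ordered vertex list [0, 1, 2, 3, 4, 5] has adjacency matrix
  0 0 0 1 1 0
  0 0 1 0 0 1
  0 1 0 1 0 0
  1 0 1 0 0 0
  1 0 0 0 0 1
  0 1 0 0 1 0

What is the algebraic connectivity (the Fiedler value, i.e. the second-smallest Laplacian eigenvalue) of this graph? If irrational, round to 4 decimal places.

With the vertex order [0, 1, 2, 3, 4, 5], the degrees are [2, 2, 2, 2, 2, 2], giving D = diag(2, 2, 2, 2, 2, 2) and L = D - A. Computing the eigenvalues of L and sorting gives [0, 1, 1, 3, 3, 4]. The Fiedler value lambda_2 = 1 is strictly positive, so the graph is connected. The eigenvalues sum to 12, which equals trace(L) = 2|E|.

1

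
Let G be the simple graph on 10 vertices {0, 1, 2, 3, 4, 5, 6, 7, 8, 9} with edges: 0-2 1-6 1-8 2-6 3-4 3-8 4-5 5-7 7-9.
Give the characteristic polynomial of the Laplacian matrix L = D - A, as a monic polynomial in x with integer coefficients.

x^10 - 18x^9 + 136x^8 - 560x^7 + 1365x^6 - 2002x^5 + 1716x^4 - 792x^3 + 165x^2 - 10x

With the vertex order [0, 1, 2, 3, 4, 5, 6, 7, 8, 9], the degrees are [1, 2, 2, 2, 2, 2, 2, 2, 2, 1], giving D = diag(1, 2, 2, 2, 2, 2, 2, 2, 2, 1) and L = D - A. Computing det(xI - L) by cofactor expansion (or equivalently via sum-over-permutations) gives x^10 - 18x^9 + 136x^8 - 560x^7 + 1365x^6 - 2002x^5 + 1716x^4 - 792x^3 + 165x^2 - 10x. Since p(0) = det(-L) = 0, x divides p(x).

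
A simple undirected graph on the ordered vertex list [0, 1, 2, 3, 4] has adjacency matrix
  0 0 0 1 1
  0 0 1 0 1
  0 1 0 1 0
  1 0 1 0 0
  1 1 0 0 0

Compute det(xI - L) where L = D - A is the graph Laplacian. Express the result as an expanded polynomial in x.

x^5 - 10x^4 + 35x^3 - 50x^2 + 25x

With the vertex order [0, 1, 2, 3, 4], the degrees are [2, 2, 2, 2, 2], giving D = diag(2, 2, 2, 2, 2) and L = D - A. Computing det(xI - L) by cofactor expansion (or equivalently via sum-over-permutations) gives x^5 - 10x^4 + 35x^3 - 50x^2 + 25x. The constant term is 0 because L is singular (the all-ones vector lies in its kernel). By the matrix-tree theorem the graph has (1/5) * product of the nonzero eigenvalues = 5 spanning trees.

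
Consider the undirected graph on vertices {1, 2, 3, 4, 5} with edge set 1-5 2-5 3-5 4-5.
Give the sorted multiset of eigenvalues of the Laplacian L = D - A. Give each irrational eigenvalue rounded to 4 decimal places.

[0, 1, 1, 1, 5]

Reading degrees in the order [1, 2, 3, 4, 5] gives [1, 1, 1, 1, 4]; set D = diag(1, 1, 1, 1, 4) and form L = D - A. L is symmetric positive semidefinite, so every eigenvalue is real and nonnegative. The eigenvalues sum to 8, which equals trace(L) = 2|E|.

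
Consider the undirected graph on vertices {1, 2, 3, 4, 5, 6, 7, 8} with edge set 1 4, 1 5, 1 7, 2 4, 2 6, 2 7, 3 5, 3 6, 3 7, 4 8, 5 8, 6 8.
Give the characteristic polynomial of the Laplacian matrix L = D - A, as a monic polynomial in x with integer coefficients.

x^8 - 24x^7 + 240x^6 - 1296x^5 + 4080x^4 - 7488x^3 + 7424x^2 - 3072x

Each diagonal entry of L is the vertex degree and each off-diagonal entry is -1 where an edge is present, 0 otherwise; in the order [1, 2, 3, 4, 5, 6, 7, 8] the diagonal is [3, 3, 3, 3, 3, 3, 3, 3]. L has integer entries, so p(x) = det(xI - L) has integer coefficients. Expanding the determinant yields x^8 - 24x^7 + 240x^6 - 1296x^5 + 4080x^4 - 7488x^3 + 7424x^2 - 3072x. The coefficient of x^7 equals -trace(L) = -24, matching the sum of degrees. There is one zero in the spectrum, matching the 1 component.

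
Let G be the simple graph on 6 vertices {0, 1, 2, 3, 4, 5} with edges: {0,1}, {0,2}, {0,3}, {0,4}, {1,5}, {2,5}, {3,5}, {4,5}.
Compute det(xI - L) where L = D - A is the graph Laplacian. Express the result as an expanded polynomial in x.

With the vertex order [0, 1, 2, 3, 4, 5], the degrees are [4, 2, 2, 2, 2, 4], giving D = diag(4, 2, 2, 2, 2, 4) and L = D - A. The eigenvalues of L are [0, 2, 2, 2, 4, 6]; the characteristic polynomial is the product of (x - lambda_i), which multiplies out to x^6 - 16x^5 + 96x^4 - 272x^3 + 368x^2 - 192x. Since p(0) = det(-L) = 0, x divides p(x).

x^6 - 16x^5 + 96x^4 - 272x^3 + 368x^2 - 192x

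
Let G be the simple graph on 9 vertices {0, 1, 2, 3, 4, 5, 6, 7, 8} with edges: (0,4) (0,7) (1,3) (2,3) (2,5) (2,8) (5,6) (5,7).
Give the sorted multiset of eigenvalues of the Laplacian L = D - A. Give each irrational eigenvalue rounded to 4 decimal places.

Each diagonal entry of L is the vertex degree and each off-diagonal entry is -1 where an edge is present, 0 otherwise; in the order [0, 1, 2, 3, 4, 5, 6, 7, 8] the diagonal is [2, 1, 3, 2, 1, 3, 1, 2, 1]. The multiplicity of 0 as a Laplacian eigenvalue equals the number of connected components. The single zero eigenvalue shows the graph is connected. The eigenvalues sum to 16, which equals trace(L) = 2|E|.

[0, 0.1862, 0.4822, 0.7043, 1.4073, 2.1338, 2.8532, 3.5372, 4.6958]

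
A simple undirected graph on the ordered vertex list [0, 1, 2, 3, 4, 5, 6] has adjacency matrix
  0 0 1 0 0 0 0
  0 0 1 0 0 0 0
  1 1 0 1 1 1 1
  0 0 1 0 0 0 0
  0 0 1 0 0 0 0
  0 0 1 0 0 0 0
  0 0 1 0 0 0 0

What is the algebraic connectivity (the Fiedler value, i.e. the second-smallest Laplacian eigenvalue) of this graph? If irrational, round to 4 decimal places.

Each diagonal entry of L is the vertex degree and each off-diagonal entry is -1 where an edge is present, 0 otherwise; in the order [0, 1, 2, 3, 4, 5, 6] the diagonal is [1, 1, 6, 1, 1, 1, 1]. Computing the eigenvalues of L and sorting gives [0, 1, 1, 1, 1, 1, 7]. The Fiedler value lambda_2 = 1 is strictly positive, so the graph is connected. The eigenvalues sum to 12, which equals trace(L) = 2|E|.

1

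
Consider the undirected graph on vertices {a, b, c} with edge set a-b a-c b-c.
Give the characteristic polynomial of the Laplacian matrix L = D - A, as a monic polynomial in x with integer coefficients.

x^3 - 6x^2 + 9x

Each diagonal entry of L is the vertex degree and each off-diagonal entry is -1 where an edge is present, 0 otherwise; in the order [a, b, c] the diagonal is [2, 2, 2]. Computing det(xI - L) by cofactor expansion (or equivalently via sum-over-permutations) gives x^3 - 6x^2 + 9x. The coefficient of x^2 equals -trace(L) = -6, matching the sum of degrees. The eigenvalues sum to 6, which equals trace(L) = 2|E|.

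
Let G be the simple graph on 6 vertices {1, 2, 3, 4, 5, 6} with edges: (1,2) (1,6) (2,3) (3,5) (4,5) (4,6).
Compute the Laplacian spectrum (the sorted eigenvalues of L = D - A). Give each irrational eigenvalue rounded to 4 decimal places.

[0, 1, 1, 3, 3, 4]

Each diagonal entry of L is the vertex degree and each off-diagonal entry is -1 where an edge is present, 0 otherwise; in the order [1, 2, 3, 4, 5, 6] the diagonal is [2, 2, 2, 2, 2, 2]. Since every row of L sums to 0, the all-ones vector is in the kernel and 0 is an eigenvalue. The largest eigenvalue, 4, is at most the vertex count 6.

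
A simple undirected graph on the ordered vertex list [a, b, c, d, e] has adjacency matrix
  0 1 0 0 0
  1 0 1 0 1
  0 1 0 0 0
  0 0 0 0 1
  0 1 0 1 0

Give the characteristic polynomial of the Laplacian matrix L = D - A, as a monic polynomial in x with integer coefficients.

x^5 - 8x^4 + 20x^3 - 18x^2 + 5x

With the vertex order [a, b, c, d, e], the degrees are [1, 3, 1, 1, 2], giving D = diag(1, 3, 1, 1, 2) and L = D - A. Computing det(xI - L) by cofactor expansion (or equivalently via sum-over-permutations) gives x^5 - 8x^4 + 20x^3 - 18x^2 + 5x. The constant term is 0 because L is singular (the all-ones vector lies in its kernel). The largest eigenvalue, 4.1701, is at most the vertex count 5.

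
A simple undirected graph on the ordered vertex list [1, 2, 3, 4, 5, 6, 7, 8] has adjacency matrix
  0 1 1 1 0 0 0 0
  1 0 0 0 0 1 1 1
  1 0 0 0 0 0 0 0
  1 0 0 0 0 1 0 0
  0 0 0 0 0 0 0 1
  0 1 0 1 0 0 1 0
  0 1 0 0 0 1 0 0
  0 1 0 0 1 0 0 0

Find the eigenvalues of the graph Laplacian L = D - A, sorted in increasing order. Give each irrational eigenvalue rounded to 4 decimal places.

Each diagonal entry of L is the vertex degree and each off-diagonal entry is -1 where an edge is present, 0 otherwise; in the order [1, 2, 3, 4, 5, 6, 7, 8] the diagonal is [3, 4, 1, 2, 1, 3, 2, 2]. The multiplicity of 0 as a Laplacian eigenvalue equals the number of connected components. The largest eigenvalue, 5.4901, is at most the vertex count 8.

[0, 0.3888, 0.7785, 1.6980, 2.3690, 3.3738, 3.9019, 5.4901]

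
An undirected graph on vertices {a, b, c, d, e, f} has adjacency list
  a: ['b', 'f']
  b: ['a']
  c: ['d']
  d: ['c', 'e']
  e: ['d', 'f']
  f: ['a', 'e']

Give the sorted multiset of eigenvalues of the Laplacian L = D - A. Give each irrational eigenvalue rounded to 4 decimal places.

Each diagonal entry of L is the vertex degree and each off-diagonal entry is -1 where an edge is present, 0 otherwise; in the order [a, b, c, d, e, f] the diagonal is [2, 1, 1, 2, 2, 2]. The multiplicity of 0 as a Laplacian eigenvalue equals the number of connected components. The eigenvalues sum to 10, which equals trace(L) = 2|E|.

[0, 0.2679, 1, 2, 3, 3.7321]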